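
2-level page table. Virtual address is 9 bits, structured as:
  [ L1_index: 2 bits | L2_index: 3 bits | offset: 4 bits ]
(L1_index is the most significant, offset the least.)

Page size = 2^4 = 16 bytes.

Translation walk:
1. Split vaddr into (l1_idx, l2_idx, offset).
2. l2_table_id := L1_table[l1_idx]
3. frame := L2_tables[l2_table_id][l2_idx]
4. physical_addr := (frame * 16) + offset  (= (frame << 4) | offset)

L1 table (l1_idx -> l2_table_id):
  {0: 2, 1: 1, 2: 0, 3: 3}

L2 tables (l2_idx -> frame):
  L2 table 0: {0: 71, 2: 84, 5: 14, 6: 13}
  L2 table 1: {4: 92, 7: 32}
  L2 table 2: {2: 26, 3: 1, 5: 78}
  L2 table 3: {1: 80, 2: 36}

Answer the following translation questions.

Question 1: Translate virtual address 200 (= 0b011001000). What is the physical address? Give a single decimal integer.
Answer: 1480

Derivation:
vaddr = 200 = 0b011001000
Split: l1_idx=1, l2_idx=4, offset=8
L1[1] = 1
L2[1][4] = 92
paddr = 92 * 16 + 8 = 1480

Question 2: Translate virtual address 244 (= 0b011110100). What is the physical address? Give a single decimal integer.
Answer: 516

Derivation:
vaddr = 244 = 0b011110100
Split: l1_idx=1, l2_idx=7, offset=4
L1[1] = 1
L2[1][7] = 32
paddr = 32 * 16 + 4 = 516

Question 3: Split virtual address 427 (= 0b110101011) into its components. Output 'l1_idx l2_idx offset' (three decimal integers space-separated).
vaddr = 427 = 0b110101011
  top 2 bits -> l1_idx = 3
  next 3 bits -> l2_idx = 2
  bottom 4 bits -> offset = 11

Answer: 3 2 11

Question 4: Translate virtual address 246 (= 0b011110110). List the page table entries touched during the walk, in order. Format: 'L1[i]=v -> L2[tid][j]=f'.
Answer: L1[1]=1 -> L2[1][7]=32

Derivation:
vaddr = 246 = 0b011110110
Split: l1_idx=1, l2_idx=7, offset=6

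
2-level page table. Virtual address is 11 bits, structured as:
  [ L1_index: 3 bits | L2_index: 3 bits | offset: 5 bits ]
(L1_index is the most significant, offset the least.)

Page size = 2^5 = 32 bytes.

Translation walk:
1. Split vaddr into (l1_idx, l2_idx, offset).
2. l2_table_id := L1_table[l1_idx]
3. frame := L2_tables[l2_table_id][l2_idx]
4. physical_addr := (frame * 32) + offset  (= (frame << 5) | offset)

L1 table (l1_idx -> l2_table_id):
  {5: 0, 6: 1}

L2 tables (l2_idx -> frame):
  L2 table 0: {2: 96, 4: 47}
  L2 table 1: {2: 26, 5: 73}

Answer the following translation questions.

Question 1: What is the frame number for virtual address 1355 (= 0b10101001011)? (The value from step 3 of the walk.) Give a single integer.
Answer: 96

Derivation:
vaddr = 1355: l1_idx=5, l2_idx=2
L1[5] = 0; L2[0][2] = 96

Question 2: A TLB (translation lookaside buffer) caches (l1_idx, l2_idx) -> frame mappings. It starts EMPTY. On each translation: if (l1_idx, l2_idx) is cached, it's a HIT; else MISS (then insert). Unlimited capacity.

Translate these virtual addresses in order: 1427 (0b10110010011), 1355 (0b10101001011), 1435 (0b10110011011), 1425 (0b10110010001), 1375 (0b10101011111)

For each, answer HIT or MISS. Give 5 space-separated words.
Answer: MISS MISS HIT HIT HIT

Derivation:
vaddr=1427: (5,4) not in TLB -> MISS, insert
vaddr=1355: (5,2) not in TLB -> MISS, insert
vaddr=1435: (5,4) in TLB -> HIT
vaddr=1425: (5,4) in TLB -> HIT
vaddr=1375: (5,2) in TLB -> HIT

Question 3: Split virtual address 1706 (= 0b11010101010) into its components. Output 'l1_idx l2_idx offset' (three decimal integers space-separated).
vaddr = 1706 = 0b11010101010
  top 3 bits -> l1_idx = 6
  next 3 bits -> l2_idx = 5
  bottom 5 bits -> offset = 10

Answer: 6 5 10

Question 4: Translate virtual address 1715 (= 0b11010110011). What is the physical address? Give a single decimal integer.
vaddr = 1715 = 0b11010110011
Split: l1_idx=6, l2_idx=5, offset=19
L1[6] = 1
L2[1][5] = 73
paddr = 73 * 32 + 19 = 2355

Answer: 2355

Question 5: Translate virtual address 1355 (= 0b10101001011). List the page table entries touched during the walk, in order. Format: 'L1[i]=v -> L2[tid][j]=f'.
Answer: L1[5]=0 -> L2[0][2]=96

Derivation:
vaddr = 1355 = 0b10101001011
Split: l1_idx=5, l2_idx=2, offset=11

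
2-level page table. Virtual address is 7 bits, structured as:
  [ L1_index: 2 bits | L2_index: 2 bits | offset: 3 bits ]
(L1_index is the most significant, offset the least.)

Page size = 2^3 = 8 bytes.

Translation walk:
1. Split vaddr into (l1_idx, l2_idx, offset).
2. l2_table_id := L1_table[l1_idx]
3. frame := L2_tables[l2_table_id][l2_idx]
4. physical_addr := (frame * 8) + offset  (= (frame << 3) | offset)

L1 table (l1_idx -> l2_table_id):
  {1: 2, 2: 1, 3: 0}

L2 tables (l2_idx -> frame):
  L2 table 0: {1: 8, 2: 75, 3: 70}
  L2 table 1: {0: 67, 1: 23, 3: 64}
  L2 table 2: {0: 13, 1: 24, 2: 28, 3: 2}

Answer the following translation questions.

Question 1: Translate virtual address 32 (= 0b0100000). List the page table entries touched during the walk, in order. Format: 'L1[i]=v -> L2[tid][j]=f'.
vaddr = 32 = 0b0100000
Split: l1_idx=1, l2_idx=0, offset=0

Answer: L1[1]=2 -> L2[2][0]=13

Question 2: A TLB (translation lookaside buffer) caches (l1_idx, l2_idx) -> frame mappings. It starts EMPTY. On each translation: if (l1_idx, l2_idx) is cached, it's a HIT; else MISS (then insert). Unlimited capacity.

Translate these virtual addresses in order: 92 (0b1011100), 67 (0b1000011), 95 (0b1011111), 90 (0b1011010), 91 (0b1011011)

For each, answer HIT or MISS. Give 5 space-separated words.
Answer: MISS MISS HIT HIT HIT

Derivation:
vaddr=92: (2,3) not in TLB -> MISS, insert
vaddr=67: (2,0) not in TLB -> MISS, insert
vaddr=95: (2,3) in TLB -> HIT
vaddr=90: (2,3) in TLB -> HIT
vaddr=91: (2,3) in TLB -> HIT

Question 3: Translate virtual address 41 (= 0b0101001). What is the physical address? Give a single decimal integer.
Answer: 193

Derivation:
vaddr = 41 = 0b0101001
Split: l1_idx=1, l2_idx=1, offset=1
L1[1] = 2
L2[2][1] = 24
paddr = 24 * 8 + 1 = 193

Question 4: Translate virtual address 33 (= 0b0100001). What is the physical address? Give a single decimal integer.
Answer: 105

Derivation:
vaddr = 33 = 0b0100001
Split: l1_idx=1, l2_idx=0, offset=1
L1[1] = 2
L2[2][0] = 13
paddr = 13 * 8 + 1 = 105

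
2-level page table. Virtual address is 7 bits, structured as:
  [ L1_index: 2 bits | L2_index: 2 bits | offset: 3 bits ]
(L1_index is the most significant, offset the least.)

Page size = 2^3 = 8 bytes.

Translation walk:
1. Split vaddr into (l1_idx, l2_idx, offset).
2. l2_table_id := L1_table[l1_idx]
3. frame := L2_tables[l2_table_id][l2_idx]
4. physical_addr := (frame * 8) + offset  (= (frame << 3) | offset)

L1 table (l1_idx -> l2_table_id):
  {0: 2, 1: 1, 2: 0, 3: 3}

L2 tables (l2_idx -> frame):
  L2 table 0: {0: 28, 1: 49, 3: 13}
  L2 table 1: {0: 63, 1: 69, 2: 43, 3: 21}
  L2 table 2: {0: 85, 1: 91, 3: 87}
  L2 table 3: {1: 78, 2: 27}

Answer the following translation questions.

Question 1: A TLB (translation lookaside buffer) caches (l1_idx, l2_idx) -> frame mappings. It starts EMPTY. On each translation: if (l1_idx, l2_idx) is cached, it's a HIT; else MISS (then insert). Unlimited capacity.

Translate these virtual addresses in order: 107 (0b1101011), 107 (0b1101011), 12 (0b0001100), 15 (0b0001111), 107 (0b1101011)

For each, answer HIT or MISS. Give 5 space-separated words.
Answer: MISS HIT MISS HIT HIT

Derivation:
vaddr=107: (3,1) not in TLB -> MISS, insert
vaddr=107: (3,1) in TLB -> HIT
vaddr=12: (0,1) not in TLB -> MISS, insert
vaddr=15: (0,1) in TLB -> HIT
vaddr=107: (3,1) in TLB -> HIT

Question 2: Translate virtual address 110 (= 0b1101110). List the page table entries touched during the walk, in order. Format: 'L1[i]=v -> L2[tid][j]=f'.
Answer: L1[3]=3 -> L2[3][1]=78

Derivation:
vaddr = 110 = 0b1101110
Split: l1_idx=3, l2_idx=1, offset=6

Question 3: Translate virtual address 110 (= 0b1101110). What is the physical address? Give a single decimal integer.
vaddr = 110 = 0b1101110
Split: l1_idx=3, l2_idx=1, offset=6
L1[3] = 3
L2[3][1] = 78
paddr = 78 * 8 + 6 = 630

Answer: 630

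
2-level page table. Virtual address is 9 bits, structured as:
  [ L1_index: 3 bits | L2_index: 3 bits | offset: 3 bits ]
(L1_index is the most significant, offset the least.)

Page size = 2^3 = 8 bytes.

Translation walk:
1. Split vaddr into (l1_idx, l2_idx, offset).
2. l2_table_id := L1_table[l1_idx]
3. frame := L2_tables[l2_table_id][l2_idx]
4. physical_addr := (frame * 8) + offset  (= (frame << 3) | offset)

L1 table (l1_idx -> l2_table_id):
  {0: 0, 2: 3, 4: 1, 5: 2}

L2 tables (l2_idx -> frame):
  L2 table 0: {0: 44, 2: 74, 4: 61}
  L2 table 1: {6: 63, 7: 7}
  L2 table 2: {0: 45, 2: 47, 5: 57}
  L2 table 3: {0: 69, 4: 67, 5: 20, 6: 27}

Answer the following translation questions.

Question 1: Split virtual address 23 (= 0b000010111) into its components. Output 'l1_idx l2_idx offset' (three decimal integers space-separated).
vaddr = 23 = 0b000010111
  top 3 bits -> l1_idx = 0
  next 3 bits -> l2_idx = 2
  bottom 3 bits -> offset = 7

Answer: 0 2 7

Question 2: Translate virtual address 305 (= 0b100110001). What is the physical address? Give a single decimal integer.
vaddr = 305 = 0b100110001
Split: l1_idx=4, l2_idx=6, offset=1
L1[4] = 1
L2[1][6] = 63
paddr = 63 * 8 + 1 = 505

Answer: 505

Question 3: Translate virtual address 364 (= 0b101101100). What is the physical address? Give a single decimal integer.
vaddr = 364 = 0b101101100
Split: l1_idx=5, l2_idx=5, offset=4
L1[5] = 2
L2[2][5] = 57
paddr = 57 * 8 + 4 = 460

Answer: 460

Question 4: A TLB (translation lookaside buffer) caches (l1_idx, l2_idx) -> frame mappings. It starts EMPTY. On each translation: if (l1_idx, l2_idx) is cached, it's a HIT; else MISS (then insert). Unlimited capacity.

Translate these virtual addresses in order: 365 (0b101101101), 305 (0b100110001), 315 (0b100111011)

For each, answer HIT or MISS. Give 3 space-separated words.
vaddr=365: (5,5) not in TLB -> MISS, insert
vaddr=305: (4,6) not in TLB -> MISS, insert
vaddr=315: (4,7) not in TLB -> MISS, insert

Answer: MISS MISS MISS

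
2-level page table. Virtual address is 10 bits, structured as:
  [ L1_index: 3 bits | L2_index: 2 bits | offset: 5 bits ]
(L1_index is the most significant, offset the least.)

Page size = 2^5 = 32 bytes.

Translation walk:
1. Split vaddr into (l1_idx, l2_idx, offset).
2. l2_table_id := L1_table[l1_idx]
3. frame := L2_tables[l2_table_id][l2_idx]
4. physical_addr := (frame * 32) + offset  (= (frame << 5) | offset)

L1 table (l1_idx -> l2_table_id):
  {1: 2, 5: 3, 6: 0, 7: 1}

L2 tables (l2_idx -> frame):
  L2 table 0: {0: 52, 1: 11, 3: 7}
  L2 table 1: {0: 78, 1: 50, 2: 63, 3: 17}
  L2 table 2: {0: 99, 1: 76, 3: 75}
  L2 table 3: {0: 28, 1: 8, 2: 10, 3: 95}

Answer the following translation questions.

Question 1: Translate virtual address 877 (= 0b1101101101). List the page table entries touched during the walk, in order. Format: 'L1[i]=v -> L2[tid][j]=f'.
Answer: L1[6]=0 -> L2[0][3]=7

Derivation:
vaddr = 877 = 0b1101101101
Split: l1_idx=6, l2_idx=3, offset=13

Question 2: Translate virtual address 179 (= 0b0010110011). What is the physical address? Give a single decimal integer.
vaddr = 179 = 0b0010110011
Split: l1_idx=1, l2_idx=1, offset=19
L1[1] = 2
L2[2][1] = 76
paddr = 76 * 32 + 19 = 2451

Answer: 2451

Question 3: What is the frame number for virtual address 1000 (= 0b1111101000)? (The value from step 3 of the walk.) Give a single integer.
Answer: 17

Derivation:
vaddr = 1000: l1_idx=7, l2_idx=3
L1[7] = 1; L2[1][3] = 17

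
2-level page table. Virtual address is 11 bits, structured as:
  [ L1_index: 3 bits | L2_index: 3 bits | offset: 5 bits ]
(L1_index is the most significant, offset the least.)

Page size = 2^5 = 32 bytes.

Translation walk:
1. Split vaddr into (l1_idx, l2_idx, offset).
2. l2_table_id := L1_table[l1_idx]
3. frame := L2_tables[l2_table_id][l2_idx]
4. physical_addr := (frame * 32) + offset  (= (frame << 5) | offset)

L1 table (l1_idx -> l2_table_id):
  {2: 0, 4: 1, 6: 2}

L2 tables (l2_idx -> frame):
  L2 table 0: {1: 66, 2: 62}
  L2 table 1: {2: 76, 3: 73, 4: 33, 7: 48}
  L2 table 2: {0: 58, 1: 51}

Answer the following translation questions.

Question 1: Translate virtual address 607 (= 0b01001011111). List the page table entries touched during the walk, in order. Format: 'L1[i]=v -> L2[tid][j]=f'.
vaddr = 607 = 0b01001011111
Split: l1_idx=2, l2_idx=2, offset=31

Answer: L1[2]=0 -> L2[0][2]=62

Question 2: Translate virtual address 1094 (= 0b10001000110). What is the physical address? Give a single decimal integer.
vaddr = 1094 = 0b10001000110
Split: l1_idx=4, l2_idx=2, offset=6
L1[4] = 1
L2[1][2] = 76
paddr = 76 * 32 + 6 = 2438

Answer: 2438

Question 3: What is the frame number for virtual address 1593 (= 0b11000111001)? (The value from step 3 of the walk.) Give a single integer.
Answer: 51

Derivation:
vaddr = 1593: l1_idx=6, l2_idx=1
L1[6] = 2; L2[2][1] = 51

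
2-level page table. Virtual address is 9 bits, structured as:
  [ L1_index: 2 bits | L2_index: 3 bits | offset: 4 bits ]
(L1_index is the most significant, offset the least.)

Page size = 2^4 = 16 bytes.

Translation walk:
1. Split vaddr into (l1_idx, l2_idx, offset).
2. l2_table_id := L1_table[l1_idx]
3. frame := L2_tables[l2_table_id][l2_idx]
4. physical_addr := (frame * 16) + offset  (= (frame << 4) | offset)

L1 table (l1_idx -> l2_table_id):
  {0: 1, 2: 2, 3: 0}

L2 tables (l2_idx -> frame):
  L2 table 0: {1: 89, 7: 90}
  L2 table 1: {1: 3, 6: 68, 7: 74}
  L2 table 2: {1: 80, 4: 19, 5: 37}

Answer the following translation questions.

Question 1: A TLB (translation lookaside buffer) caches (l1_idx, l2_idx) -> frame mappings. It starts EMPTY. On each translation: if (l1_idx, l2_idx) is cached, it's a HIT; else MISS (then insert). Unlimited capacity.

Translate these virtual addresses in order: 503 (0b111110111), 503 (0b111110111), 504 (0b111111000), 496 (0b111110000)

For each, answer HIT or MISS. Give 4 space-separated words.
Answer: MISS HIT HIT HIT

Derivation:
vaddr=503: (3,7) not in TLB -> MISS, insert
vaddr=503: (3,7) in TLB -> HIT
vaddr=504: (3,7) in TLB -> HIT
vaddr=496: (3,7) in TLB -> HIT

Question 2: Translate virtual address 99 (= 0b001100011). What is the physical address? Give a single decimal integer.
vaddr = 99 = 0b001100011
Split: l1_idx=0, l2_idx=6, offset=3
L1[0] = 1
L2[1][6] = 68
paddr = 68 * 16 + 3 = 1091

Answer: 1091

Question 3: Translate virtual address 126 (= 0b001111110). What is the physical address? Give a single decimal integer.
vaddr = 126 = 0b001111110
Split: l1_idx=0, l2_idx=7, offset=14
L1[0] = 1
L2[1][7] = 74
paddr = 74 * 16 + 14 = 1198

Answer: 1198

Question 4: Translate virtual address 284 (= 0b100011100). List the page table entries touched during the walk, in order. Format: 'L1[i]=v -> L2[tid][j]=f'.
Answer: L1[2]=2 -> L2[2][1]=80

Derivation:
vaddr = 284 = 0b100011100
Split: l1_idx=2, l2_idx=1, offset=12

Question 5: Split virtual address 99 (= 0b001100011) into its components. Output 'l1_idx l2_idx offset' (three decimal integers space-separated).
Answer: 0 6 3

Derivation:
vaddr = 99 = 0b001100011
  top 2 bits -> l1_idx = 0
  next 3 bits -> l2_idx = 6
  bottom 4 bits -> offset = 3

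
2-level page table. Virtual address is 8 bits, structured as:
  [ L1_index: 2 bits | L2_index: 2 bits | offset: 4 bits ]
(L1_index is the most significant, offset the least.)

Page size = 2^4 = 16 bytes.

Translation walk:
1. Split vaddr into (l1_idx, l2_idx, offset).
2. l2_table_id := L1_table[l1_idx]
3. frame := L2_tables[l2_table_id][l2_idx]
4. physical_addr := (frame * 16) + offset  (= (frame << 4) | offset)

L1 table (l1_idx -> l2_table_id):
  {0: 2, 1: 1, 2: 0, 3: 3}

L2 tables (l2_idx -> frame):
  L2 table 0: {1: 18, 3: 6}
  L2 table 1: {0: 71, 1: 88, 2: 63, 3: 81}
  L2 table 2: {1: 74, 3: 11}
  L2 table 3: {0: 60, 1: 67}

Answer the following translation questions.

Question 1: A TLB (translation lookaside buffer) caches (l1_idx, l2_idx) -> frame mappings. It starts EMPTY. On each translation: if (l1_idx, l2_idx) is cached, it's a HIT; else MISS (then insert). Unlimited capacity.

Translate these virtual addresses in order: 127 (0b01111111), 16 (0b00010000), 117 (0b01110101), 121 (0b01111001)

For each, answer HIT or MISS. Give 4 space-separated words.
Answer: MISS MISS HIT HIT

Derivation:
vaddr=127: (1,3) not in TLB -> MISS, insert
vaddr=16: (0,1) not in TLB -> MISS, insert
vaddr=117: (1,3) in TLB -> HIT
vaddr=121: (1,3) in TLB -> HIT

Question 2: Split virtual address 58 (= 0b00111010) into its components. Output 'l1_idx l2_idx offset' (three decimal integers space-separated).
vaddr = 58 = 0b00111010
  top 2 bits -> l1_idx = 0
  next 2 bits -> l2_idx = 3
  bottom 4 bits -> offset = 10

Answer: 0 3 10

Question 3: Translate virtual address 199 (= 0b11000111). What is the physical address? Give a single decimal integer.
Answer: 967

Derivation:
vaddr = 199 = 0b11000111
Split: l1_idx=3, l2_idx=0, offset=7
L1[3] = 3
L2[3][0] = 60
paddr = 60 * 16 + 7 = 967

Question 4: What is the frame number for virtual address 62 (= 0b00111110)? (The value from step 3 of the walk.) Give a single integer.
Answer: 11

Derivation:
vaddr = 62: l1_idx=0, l2_idx=3
L1[0] = 2; L2[2][3] = 11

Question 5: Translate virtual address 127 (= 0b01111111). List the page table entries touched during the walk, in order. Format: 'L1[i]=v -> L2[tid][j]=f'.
vaddr = 127 = 0b01111111
Split: l1_idx=1, l2_idx=3, offset=15

Answer: L1[1]=1 -> L2[1][3]=81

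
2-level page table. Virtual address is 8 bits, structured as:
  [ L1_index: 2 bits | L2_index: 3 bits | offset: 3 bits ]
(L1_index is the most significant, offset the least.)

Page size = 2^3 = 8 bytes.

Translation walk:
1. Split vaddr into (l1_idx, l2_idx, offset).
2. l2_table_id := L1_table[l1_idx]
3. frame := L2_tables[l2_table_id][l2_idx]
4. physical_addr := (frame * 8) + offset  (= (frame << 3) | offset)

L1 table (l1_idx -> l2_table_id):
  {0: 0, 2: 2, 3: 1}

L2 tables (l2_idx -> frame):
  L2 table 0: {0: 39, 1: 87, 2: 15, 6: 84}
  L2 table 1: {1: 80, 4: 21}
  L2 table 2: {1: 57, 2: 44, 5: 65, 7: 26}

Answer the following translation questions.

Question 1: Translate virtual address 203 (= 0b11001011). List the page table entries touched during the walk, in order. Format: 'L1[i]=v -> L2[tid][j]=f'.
vaddr = 203 = 0b11001011
Split: l1_idx=3, l2_idx=1, offset=3

Answer: L1[3]=1 -> L2[1][1]=80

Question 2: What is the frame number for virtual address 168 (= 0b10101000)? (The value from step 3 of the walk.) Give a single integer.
Answer: 65

Derivation:
vaddr = 168: l1_idx=2, l2_idx=5
L1[2] = 2; L2[2][5] = 65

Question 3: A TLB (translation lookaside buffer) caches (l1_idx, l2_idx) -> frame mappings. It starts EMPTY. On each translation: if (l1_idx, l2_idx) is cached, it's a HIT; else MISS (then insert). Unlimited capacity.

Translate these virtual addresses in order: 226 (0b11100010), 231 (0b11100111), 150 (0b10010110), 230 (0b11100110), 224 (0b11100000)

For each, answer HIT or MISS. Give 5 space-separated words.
Answer: MISS HIT MISS HIT HIT

Derivation:
vaddr=226: (3,4) not in TLB -> MISS, insert
vaddr=231: (3,4) in TLB -> HIT
vaddr=150: (2,2) not in TLB -> MISS, insert
vaddr=230: (3,4) in TLB -> HIT
vaddr=224: (3,4) in TLB -> HIT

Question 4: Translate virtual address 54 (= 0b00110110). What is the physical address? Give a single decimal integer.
Answer: 678

Derivation:
vaddr = 54 = 0b00110110
Split: l1_idx=0, l2_idx=6, offset=6
L1[0] = 0
L2[0][6] = 84
paddr = 84 * 8 + 6 = 678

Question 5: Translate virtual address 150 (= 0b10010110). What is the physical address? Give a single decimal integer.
vaddr = 150 = 0b10010110
Split: l1_idx=2, l2_idx=2, offset=6
L1[2] = 2
L2[2][2] = 44
paddr = 44 * 8 + 6 = 358

Answer: 358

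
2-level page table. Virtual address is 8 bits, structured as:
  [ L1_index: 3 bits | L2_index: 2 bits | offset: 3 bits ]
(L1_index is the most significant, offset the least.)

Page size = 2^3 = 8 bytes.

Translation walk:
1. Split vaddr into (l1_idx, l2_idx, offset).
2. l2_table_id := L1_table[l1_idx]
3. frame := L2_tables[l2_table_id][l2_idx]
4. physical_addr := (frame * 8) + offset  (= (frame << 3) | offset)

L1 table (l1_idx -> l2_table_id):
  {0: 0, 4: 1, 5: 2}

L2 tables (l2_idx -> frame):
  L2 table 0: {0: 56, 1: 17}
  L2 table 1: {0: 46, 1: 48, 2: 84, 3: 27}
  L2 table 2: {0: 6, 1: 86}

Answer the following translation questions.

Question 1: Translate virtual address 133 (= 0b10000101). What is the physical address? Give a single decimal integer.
Answer: 373

Derivation:
vaddr = 133 = 0b10000101
Split: l1_idx=4, l2_idx=0, offset=5
L1[4] = 1
L2[1][0] = 46
paddr = 46 * 8 + 5 = 373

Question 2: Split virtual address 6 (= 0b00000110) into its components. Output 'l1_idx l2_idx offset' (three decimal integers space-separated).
Answer: 0 0 6

Derivation:
vaddr = 6 = 0b00000110
  top 3 bits -> l1_idx = 0
  next 2 bits -> l2_idx = 0
  bottom 3 bits -> offset = 6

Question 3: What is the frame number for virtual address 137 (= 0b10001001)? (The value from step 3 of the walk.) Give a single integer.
Answer: 48

Derivation:
vaddr = 137: l1_idx=4, l2_idx=1
L1[4] = 1; L2[1][1] = 48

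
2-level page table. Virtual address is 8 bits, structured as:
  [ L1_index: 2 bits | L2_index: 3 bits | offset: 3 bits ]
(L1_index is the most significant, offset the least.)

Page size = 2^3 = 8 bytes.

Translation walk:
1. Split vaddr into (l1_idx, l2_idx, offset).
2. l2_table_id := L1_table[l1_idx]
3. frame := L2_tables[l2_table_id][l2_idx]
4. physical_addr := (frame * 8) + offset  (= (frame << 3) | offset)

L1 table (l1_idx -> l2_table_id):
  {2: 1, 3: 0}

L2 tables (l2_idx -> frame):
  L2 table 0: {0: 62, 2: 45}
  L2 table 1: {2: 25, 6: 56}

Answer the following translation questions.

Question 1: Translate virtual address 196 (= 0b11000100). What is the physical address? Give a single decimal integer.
vaddr = 196 = 0b11000100
Split: l1_idx=3, l2_idx=0, offset=4
L1[3] = 0
L2[0][0] = 62
paddr = 62 * 8 + 4 = 500

Answer: 500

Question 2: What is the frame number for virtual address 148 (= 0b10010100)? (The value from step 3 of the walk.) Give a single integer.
vaddr = 148: l1_idx=2, l2_idx=2
L1[2] = 1; L2[1][2] = 25

Answer: 25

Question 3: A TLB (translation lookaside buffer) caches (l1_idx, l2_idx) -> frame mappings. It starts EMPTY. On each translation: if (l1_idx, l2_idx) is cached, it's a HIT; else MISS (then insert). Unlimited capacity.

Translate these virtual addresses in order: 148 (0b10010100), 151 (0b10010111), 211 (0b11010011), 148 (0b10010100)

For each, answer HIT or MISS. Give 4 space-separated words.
vaddr=148: (2,2) not in TLB -> MISS, insert
vaddr=151: (2,2) in TLB -> HIT
vaddr=211: (3,2) not in TLB -> MISS, insert
vaddr=148: (2,2) in TLB -> HIT

Answer: MISS HIT MISS HIT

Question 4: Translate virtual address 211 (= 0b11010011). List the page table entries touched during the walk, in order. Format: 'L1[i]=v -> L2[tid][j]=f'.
Answer: L1[3]=0 -> L2[0][2]=45

Derivation:
vaddr = 211 = 0b11010011
Split: l1_idx=3, l2_idx=2, offset=3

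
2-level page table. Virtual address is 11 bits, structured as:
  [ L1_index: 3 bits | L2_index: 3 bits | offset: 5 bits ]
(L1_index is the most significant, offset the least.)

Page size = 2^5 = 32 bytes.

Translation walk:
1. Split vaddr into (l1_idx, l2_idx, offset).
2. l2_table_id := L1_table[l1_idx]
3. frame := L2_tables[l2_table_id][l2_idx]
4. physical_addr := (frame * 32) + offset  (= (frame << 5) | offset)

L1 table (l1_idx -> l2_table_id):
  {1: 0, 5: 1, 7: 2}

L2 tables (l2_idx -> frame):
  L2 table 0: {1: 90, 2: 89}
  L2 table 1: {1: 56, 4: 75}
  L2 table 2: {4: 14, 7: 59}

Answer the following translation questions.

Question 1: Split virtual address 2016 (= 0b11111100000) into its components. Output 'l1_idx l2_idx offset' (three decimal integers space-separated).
Answer: 7 7 0

Derivation:
vaddr = 2016 = 0b11111100000
  top 3 bits -> l1_idx = 7
  next 3 bits -> l2_idx = 7
  bottom 5 bits -> offset = 0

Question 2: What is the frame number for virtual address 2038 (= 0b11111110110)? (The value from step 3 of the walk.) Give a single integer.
vaddr = 2038: l1_idx=7, l2_idx=7
L1[7] = 2; L2[2][7] = 59

Answer: 59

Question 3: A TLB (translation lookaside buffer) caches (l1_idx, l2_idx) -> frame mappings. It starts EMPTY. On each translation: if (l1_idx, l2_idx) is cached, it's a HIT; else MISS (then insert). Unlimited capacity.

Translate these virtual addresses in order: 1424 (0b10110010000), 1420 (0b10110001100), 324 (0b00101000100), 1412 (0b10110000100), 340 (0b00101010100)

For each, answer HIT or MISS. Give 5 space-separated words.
vaddr=1424: (5,4) not in TLB -> MISS, insert
vaddr=1420: (5,4) in TLB -> HIT
vaddr=324: (1,2) not in TLB -> MISS, insert
vaddr=1412: (5,4) in TLB -> HIT
vaddr=340: (1,2) in TLB -> HIT

Answer: MISS HIT MISS HIT HIT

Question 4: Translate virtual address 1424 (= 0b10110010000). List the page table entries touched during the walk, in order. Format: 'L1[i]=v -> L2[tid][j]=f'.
vaddr = 1424 = 0b10110010000
Split: l1_idx=5, l2_idx=4, offset=16

Answer: L1[5]=1 -> L2[1][4]=75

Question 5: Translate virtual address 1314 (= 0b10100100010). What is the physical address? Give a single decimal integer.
Answer: 1794

Derivation:
vaddr = 1314 = 0b10100100010
Split: l1_idx=5, l2_idx=1, offset=2
L1[5] = 1
L2[1][1] = 56
paddr = 56 * 32 + 2 = 1794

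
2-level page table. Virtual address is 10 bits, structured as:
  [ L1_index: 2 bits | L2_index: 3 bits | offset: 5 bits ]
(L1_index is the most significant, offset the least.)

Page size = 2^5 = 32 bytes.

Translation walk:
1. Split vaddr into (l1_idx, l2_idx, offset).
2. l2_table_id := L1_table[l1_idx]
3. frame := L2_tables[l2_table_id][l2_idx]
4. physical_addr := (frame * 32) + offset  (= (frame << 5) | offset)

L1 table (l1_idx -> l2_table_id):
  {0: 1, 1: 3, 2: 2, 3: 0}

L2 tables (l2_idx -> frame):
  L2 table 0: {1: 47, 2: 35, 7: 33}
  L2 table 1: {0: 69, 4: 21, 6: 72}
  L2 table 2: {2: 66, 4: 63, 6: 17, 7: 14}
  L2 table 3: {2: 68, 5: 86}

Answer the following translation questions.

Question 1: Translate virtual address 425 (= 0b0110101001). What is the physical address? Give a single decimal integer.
Answer: 2761

Derivation:
vaddr = 425 = 0b0110101001
Split: l1_idx=1, l2_idx=5, offset=9
L1[1] = 3
L2[3][5] = 86
paddr = 86 * 32 + 9 = 2761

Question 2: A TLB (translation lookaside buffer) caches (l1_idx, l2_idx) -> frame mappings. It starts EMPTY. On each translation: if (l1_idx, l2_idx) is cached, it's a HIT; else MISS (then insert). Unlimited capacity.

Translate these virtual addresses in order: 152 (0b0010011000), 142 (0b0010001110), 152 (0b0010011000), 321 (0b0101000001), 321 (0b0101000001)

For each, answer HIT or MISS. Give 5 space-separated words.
vaddr=152: (0,4) not in TLB -> MISS, insert
vaddr=142: (0,4) in TLB -> HIT
vaddr=152: (0,4) in TLB -> HIT
vaddr=321: (1,2) not in TLB -> MISS, insert
vaddr=321: (1,2) in TLB -> HIT

Answer: MISS HIT HIT MISS HIT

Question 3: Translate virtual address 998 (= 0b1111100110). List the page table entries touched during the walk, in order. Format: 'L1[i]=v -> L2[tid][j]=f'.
vaddr = 998 = 0b1111100110
Split: l1_idx=3, l2_idx=7, offset=6

Answer: L1[3]=0 -> L2[0][7]=33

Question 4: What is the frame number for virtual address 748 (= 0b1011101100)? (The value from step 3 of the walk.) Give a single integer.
Answer: 14

Derivation:
vaddr = 748: l1_idx=2, l2_idx=7
L1[2] = 2; L2[2][7] = 14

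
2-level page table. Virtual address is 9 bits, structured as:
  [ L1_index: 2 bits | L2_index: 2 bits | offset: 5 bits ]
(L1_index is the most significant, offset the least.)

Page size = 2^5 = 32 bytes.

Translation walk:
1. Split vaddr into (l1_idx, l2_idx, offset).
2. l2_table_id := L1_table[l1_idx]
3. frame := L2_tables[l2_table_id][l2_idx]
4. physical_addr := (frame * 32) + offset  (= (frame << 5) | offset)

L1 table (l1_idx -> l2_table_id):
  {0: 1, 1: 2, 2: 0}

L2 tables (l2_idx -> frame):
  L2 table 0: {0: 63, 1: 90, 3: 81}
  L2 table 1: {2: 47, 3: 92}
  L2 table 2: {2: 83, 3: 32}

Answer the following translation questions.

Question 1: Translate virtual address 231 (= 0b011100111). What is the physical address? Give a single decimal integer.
Answer: 1031

Derivation:
vaddr = 231 = 0b011100111
Split: l1_idx=1, l2_idx=3, offset=7
L1[1] = 2
L2[2][3] = 32
paddr = 32 * 32 + 7 = 1031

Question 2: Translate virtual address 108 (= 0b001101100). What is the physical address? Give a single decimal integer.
Answer: 2956

Derivation:
vaddr = 108 = 0b001101100
Split: l1_idx=0, l2_idx=3, offset=12
L1[0] = 1
L2[1][3] = 92
paddr = 92 * 32 + 12 = 2956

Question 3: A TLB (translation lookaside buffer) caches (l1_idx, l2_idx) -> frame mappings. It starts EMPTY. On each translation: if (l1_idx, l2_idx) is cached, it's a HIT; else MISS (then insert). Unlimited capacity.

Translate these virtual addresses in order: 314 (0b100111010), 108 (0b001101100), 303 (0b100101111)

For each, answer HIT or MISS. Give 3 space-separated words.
vaddr=314: (2,1) not in TLB -> MISS, insert
vaddr=108: (0,3) not in TLB -> MISS, insert
vaddr=303: (2,1) in TLB -> HIT

Answer: MISS MISS HIT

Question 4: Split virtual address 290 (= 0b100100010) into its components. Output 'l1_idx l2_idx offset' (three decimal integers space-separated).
vaddr = 290 = 0b100100010
  top 2 bits -> l1_idx = 2
  next 2 bits -> l2_idx = 1
  bottom 5 bits -> offset = 2

Answer: 2 1 2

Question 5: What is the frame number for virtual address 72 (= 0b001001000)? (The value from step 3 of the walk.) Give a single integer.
Answer: 47

Derivation:
vaddr = 72: l1_idx=0, l2_idx=2
L1[0] = 1; L2[1][2] = 47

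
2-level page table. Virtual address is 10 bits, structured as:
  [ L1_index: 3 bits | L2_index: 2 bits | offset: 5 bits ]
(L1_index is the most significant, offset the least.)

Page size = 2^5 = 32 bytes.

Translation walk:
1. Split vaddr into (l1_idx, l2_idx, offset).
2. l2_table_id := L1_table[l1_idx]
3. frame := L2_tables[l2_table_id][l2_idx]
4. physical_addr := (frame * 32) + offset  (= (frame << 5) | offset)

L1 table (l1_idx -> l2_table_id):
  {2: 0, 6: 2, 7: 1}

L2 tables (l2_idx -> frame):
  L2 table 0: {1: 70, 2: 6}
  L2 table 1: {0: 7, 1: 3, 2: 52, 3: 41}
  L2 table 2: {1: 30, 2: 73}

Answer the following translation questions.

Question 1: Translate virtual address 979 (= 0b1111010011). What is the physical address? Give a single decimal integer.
Answer: 1683

Derivation:
vaddr = 979 = 0b1111010011
Split: l1_idx=7, l2_idx=2, offset=19
L1[7] = 1
L2[1][2] = 52
paddr = 52 * 32 + 19 = 1683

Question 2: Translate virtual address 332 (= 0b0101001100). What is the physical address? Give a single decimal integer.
vaddr = 332 = 0b0101001100
Split: l1_idx=2, l2_idx=2, offset=12
L1[2] = 0
L2[0][2] = 6
paddr = 6 * 32 + 12 = 204

Answer: 204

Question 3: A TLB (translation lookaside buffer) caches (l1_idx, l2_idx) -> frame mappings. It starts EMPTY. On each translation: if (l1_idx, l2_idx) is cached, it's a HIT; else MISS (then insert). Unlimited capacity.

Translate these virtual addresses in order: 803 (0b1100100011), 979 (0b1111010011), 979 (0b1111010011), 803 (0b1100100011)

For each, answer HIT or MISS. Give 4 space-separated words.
vaddr=803: (6,1) not in TLB -> MISS, insert
vaddr=979: (7,2) not in TLB -> MISS, insert
vaddr=979: (7,2) in TLB -> HIT
vaddr=803: (6,1) in TLB -> HIT

Answer: MISS MISS HIT HIT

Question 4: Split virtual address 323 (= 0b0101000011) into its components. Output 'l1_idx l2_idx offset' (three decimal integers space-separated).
vaddr = 323 = 0b0101000011
  top 3 bits -> l1_idx = 2
  next 2 bits -> l2_idx = 2
  bottom 5 bits -> offset = 3

Answer: 2 2 3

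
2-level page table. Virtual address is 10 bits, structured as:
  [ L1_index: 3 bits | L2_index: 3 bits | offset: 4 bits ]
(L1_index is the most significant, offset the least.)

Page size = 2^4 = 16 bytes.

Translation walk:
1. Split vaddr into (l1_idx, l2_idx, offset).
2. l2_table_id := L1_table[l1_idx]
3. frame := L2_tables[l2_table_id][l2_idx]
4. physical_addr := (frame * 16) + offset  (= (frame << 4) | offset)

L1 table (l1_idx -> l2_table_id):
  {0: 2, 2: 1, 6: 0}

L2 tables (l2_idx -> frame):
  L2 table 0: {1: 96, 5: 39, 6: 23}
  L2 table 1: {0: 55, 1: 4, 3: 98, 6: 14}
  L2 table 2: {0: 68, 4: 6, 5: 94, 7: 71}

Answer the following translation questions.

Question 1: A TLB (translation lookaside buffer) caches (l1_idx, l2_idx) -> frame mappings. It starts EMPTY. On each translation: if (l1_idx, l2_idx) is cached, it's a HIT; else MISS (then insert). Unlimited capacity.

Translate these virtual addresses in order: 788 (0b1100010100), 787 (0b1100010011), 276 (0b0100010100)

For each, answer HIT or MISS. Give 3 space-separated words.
vaddr=788: (6,1) not in TLB -> MISS, insert
vaddr=787: (6,1) in TLB -> HIT
vaddr=276: (2,1) not in TLB -> MISS, insert

Answer: MISS HIT MISS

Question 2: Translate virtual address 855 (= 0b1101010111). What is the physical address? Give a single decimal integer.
vaddr = 855 = 0b1101010111
Split: l1_idx=6, l2_idx=5, offset=7
L1[6] = 0
L2[0][5] = 39
paddr = 39 * 16 + 7 = 631

Answer: 631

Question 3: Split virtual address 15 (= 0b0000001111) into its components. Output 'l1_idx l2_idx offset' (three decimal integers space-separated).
vaddr = 15 = 0b0000001111
  top 3 bits -> l1_idx = 0
  next 3 bits -> l2_idx = 0
  bottom 4 bits -> offset = 15

Answer: 0 0 15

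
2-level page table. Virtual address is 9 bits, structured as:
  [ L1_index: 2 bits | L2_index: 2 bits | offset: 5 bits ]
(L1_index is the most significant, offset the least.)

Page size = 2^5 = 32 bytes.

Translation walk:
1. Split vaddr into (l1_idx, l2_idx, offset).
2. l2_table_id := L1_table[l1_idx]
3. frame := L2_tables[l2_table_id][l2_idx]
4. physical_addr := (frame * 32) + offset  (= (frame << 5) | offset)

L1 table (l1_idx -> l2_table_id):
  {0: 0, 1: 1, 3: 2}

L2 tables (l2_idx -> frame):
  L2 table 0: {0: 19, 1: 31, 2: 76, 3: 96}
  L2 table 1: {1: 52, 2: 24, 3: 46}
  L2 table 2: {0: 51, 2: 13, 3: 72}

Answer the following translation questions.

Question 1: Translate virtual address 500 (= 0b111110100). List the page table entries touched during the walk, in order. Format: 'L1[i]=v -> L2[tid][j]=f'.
vaddr = 500 = 0b111110100
Split: l1_idx=3, l2_idx=3, offset=20

Answer: L1[3]=2 -> L2[2][3]=72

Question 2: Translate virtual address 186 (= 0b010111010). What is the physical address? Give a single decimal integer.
Answer: 1690

Derivation:
vaddr = 186 = 0b010111010
Split: l1_idx=1, l2_idx=1, offset=26
L1[1] = 1
L2[1][1] = 52
paddr = 52 * 32 + 26 = 1690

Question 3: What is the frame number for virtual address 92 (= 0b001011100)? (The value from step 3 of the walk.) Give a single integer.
Answer: 76

Derivation:
vaddr = 92: l1_idx=0, l2_idx=2
L1[0] = 0; L2[0][2] = 76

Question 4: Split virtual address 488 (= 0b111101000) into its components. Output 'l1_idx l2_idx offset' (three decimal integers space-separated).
Answer: 3 3 8

Derivation:
vaddr = 488 = 0b111101000
  top 2 bits -> l1_idx = 3
  next 2 bits -> l2_idx = 3
  bottom 5 bits -> offset = 8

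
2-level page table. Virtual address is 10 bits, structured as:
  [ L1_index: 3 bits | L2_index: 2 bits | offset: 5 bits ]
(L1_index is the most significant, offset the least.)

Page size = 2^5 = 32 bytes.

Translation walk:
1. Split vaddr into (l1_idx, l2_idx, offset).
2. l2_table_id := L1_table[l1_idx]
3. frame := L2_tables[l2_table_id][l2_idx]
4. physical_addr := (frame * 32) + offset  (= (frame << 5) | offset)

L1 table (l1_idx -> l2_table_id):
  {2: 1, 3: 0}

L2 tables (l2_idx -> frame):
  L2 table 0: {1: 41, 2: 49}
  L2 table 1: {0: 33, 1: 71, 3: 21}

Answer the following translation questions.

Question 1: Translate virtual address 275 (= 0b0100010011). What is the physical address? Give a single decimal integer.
Answer: 1075

Derivation:
vaddr = 275 = 0b0100010011
Split: l1_idx=2, l2_idx=0, offset=19
L1[2] = 1
L2[1][0] = 33
paddr = 33 * 32 + 19 = 1075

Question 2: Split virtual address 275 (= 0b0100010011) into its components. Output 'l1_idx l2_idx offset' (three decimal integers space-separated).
vaddr = 275 = 0b0100010011
  top 3 bits -> l1_idx = 2
  next 2 bits -> l2_idx = 0
  bottom 5 bits -> offset = 19

Answer: 2 0 19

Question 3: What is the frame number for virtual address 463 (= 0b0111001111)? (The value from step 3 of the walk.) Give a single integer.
Answer: 49

Derivation:
vaddr = 463: l1_idx=3, l2_idx=2
L1[3] = 0; L2[0][2] = 49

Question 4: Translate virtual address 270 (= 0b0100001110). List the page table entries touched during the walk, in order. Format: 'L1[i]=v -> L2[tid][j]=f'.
vaddr = 270 = 0b0100001110
Split: l1_idx=2, l2_idx=0, offset=14

Answer: L1[2]=1 -> L2[1][0]=33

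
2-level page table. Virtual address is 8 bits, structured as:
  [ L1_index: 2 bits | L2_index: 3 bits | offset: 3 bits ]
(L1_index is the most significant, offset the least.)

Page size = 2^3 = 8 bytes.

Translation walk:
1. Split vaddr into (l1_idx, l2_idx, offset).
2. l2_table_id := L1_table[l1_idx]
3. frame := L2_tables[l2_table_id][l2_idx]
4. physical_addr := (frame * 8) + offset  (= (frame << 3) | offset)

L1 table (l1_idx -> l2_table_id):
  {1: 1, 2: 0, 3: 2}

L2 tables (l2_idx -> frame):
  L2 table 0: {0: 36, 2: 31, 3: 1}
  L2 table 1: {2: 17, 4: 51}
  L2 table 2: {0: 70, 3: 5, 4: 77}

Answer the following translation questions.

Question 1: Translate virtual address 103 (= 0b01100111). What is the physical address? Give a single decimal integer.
Answer: 415

Derivation:
vaddr = 103 = 0b01100111
Split: l1_idx=1, l2_idx=4, offset=7
L1[1] = 1
L2[1][4] = 51
paddr = 51 * 8 + 7 = 415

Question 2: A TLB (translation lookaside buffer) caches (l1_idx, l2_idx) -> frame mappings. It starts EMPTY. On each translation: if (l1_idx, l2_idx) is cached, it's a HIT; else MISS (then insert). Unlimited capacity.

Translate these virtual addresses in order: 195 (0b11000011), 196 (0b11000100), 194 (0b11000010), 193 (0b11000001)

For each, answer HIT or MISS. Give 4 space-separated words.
vaddr=195: (3,0) not in TLB -> MISS, insert
vaddr=196: (3,0) in TLB -> HIT
vaddr=194: (3,0) in TLB -> HIT
vaddr=193: (3,0) in TLB -> HIT

Answer: MISS HIT HIT HIT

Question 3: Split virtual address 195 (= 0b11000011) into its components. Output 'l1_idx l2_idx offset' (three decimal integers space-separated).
vaddr = 195 = 0b11000011
  top 2 bits -> l1_idx = 3
  next 3 bits -> l2_idx = 0
  bottom 3 bits -> offset = 3

Answer: 3 0 3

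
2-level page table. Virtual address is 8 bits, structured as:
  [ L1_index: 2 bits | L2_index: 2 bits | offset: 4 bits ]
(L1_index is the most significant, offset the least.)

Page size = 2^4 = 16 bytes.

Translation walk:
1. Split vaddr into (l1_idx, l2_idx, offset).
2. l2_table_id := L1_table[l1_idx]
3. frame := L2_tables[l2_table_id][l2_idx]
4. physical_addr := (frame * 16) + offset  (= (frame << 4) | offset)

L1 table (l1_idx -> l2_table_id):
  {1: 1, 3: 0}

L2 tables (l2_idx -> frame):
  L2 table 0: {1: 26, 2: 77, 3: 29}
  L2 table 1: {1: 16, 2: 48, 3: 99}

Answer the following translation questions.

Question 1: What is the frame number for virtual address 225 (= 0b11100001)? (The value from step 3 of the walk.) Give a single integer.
Answer: 77

Derivation:
vaddr = 225: l1_idx=3, l2_idx=2
L1[3] = 0; L2[0][2] = 77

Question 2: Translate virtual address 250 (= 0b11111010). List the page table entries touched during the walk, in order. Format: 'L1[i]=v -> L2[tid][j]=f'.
Answer: L1[3]=0 -> L2[0][3]=29

Derivation:
vaddr = 250 = 0b11111010
Split: l1_idx=3, l2_idx=3, offset=10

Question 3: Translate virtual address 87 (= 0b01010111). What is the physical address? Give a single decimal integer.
Answer: 263

Derivation:
vaddr = 87 = 0b01010111
Split: l1_idx=1, l2_idx=1, offset=7
L1[1] = 1
L2[1][1] = 16
paddr = 16 * 16 + 7 = 263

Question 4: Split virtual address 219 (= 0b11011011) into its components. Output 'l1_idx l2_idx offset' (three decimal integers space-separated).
Answer: 3 1 11

Derivation:
vaddr = 219 = 0b11011011
  top 2 bits -> l1_idx = 3
  next 2 bits -> l2_idx = 1
  bottom 4 bits -> offset = 11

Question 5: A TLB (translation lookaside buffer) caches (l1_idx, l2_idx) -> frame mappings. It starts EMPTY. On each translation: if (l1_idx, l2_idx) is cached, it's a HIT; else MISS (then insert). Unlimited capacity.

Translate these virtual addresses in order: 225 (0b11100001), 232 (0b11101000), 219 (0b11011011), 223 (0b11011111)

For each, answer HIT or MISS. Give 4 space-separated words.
vaddr=225: (3,2) not in TLB -> MISS, insert
vaddr=232: (3,2) in TLB -> HIT
vaddr=219: (3,1) not in TLB -> MISS, insert
vaddr=223: (3,1) in TLB -> HIT

Answer: MISS HIT MISS HIT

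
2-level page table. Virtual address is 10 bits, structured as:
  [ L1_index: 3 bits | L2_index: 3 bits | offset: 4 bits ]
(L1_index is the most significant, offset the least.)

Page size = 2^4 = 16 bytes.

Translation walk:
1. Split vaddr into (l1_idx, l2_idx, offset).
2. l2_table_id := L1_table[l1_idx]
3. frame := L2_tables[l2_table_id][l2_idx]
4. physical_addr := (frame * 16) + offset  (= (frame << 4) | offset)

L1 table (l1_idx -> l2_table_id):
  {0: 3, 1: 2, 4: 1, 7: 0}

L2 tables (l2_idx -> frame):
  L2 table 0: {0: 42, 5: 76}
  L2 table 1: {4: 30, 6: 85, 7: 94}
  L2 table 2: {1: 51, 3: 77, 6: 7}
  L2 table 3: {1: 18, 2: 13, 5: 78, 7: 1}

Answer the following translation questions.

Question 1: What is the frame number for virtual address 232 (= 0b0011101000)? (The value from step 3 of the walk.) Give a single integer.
vaddr = 232: l1_idx=1, l2_idx=6
L1[1] = 2; L2[2][6] = 7

Answer: 7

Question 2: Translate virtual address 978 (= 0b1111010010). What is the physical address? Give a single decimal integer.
Answer: 1218

Derivation:
vaddr = 978 = 0b1111010010
Split: l1_idx=7, l2_idx=5, offset=2
L1[7] = 0
L2[0][5] = 76
paddr = 76 * 16 + 2 = 1218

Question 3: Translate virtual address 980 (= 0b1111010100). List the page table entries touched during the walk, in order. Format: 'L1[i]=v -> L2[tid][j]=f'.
Answer: L1[7]=0 -> L2[0][5]=76

Derivation:
vaddr = 980 = 0b1111010100
Split: l1_idx=7, l2_idx=5, offset=4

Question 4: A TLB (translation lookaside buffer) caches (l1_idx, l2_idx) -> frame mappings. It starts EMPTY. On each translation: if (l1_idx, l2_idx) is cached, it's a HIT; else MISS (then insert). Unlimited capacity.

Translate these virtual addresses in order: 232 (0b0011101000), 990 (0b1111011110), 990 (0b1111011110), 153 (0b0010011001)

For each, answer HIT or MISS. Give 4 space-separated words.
Answer: MISS MISS HIT MISS

Derivation:
vaddr=232: (1,6) not in TLB -> MISS, insert
vaddr=990: (7,5) not in TLB -> MISS, insert
vaddr=990: (7,5) in TLB -> HIT
vaddr=153: (1,1) not in TLB -> MISS, insert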